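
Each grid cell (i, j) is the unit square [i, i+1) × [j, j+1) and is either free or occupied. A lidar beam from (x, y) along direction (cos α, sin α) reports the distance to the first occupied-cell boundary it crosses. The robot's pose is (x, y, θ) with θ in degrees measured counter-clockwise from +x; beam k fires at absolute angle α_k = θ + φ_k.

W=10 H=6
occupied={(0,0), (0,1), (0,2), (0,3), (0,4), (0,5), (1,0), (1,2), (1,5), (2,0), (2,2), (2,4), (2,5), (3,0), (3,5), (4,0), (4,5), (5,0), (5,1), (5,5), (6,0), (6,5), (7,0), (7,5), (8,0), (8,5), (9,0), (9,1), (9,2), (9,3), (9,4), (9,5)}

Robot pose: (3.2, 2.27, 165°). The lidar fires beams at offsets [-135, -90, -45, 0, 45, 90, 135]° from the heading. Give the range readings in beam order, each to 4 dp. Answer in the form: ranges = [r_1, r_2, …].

beam 1: φ=-135°, α=30°
  cosα=0.8660 sinα=0.5000 | (3,2) | tMaxX 0.9238 tMaxY 1.4600 | tΔX 1.1547 tΔY 2.0000
    t=0.9238 [x] (4,2)
    t=1.4600 [y] (4,3)
    t=2.0785 [x] (5,3)
    t=3.2332 [x] (6,3)
    t=3.4600 [y] (6,4)
    t=4.3879 [x] (7,4)
    t=5.4600 [y] (7,5) — stop
  → r_1 = 5.4600
beam 2: φ=-90°, α=75°
  cosα=0.2588 sinα=0.9659 | (3,2) | tMaxX 3.0910 tMaxY 0.7558 | tΔX 3.8637 tΔY 1.0353
    t=0.7558 [y] (3,3)
    t=1.7910 [y] (3,4)
    t=2.8263 [y] (3,5) — stop
  → r_2 = 2.8263
beam 3: φ=-45°, α=120°
  cosα=-0.5000 sinα=0.8660 | (3,2) | tMaxX 0.4000 tMaxY 0.8429 | tΔX 2.0000 tΔY 1.1547
    t=0.4000 [x] (2,2) — stop
  → r_3 = 0.4000
beam 4: φ=0°, α=165°
  cosα=-0.9659 sinα=0.2588 | (3,2) | tMaxX 0.2071 tMaxY 2.8205 | tΔX 1.0353 tΔY 3.8637
    t=0.2071 [x] (2,2) — stop
  → r_4 = 0.2071
beam 5: φ=45°, α=210°
  cosα=-0.8660 sinα=-0.5000 | (3,2) | tMaxX 0.2309 tMaxY 0.5400 | tΔX 1.1547 tΔY 2.0000
    t=0.2309 [x] (2,2) — stop
  → r_5 = 0.2309
beam 6: φ=90°, α=255°
  cosα=-0.2588 sinα=-0.9659 | (3,2) | tMaxX 0.7727 tMaxY 0.2795 | tΔX 3.8637 tΔY 1.0353
    t=0.2795 [y] (3,1)
    t=0.7727 [x] (2,1)
    t=1.3148 [y] (2,0) — stop
  → r_6 = 1.3148
beam 7: φ=135°, α=300°
  cosα=0.5000 sinα=-0.8660 | (3,2) | tMaxX 1.6000 tMaxY 0.3118 | tΔX 2.0000 tΔY 1.1547
    t=0.3118 [y] (3,1)
    t=1.4665 [y] (3,0) — stop
  → r_7 = 1.4665

ranges = [5.4600, 2.8263, 0.4000, 0.2071, 0.2309, 1.3148, 1.4665]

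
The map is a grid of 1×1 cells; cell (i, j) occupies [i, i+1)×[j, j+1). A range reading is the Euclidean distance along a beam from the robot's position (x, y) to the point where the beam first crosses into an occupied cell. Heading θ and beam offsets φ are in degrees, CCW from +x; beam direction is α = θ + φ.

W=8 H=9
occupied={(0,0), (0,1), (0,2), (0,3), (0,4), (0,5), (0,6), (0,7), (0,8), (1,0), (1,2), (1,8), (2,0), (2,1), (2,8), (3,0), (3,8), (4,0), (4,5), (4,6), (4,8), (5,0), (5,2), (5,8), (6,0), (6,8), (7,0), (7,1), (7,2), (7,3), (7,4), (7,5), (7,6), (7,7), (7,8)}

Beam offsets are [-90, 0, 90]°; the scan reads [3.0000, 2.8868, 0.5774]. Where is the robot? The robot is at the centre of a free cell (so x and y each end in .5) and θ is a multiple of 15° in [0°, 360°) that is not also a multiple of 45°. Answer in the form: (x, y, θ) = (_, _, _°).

The pose lattice has 37·16 = 592 candidates. Test each by forward raycasting.
  (2.5, 6.5, 255°): beam 1 = 1.5529 ≠ 3.0000 ✗
  (6.5, 6.5, 330°): beam 1 = 6.3509 ≠ 3.0000 ✗
  (6.5, 2.5, 30°): beam 1 = 1.0000 ≠ 3.0000 ✗
  (5.5, 5.5, 285°): beam 1 = 0.5176 ≠ 3.0000 ✗
  …
  (4.5, 4.5, 330°): r_1=3.0000, r_2=2.8868, r_3=0.5774 — all match ✓
Unique over the lattice → pose = (4.5, 4.5, 330°).

(x, y, θ) = (4.5, 4.5, 330°)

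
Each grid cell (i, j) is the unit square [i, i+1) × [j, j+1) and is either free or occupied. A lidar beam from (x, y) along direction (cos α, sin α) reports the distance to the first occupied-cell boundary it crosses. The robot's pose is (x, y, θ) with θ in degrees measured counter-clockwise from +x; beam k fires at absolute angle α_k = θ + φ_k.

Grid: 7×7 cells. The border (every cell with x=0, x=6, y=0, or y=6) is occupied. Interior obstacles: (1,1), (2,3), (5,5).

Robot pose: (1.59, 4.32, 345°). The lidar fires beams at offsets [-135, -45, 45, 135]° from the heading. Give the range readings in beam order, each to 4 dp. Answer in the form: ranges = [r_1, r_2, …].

ranges = [0.6813, 0.8200, 3.3600, 1.1800]

beam 1: φ=-135°, α=210°
  dir = (cos 210°, sin 210°) = (-0.8660, -0.5000); from cell (1,4)
  next x-line at t=0.6813, next y-line at t=0.6400; Δt_x=1.1547, Δt_y=2.0000
    y: enter (1,3) at t=0.6400
    x: enter (0,3) at t=0.6813 ← occupied
  → r_1 = 0.6813
beam 2: φ=-45°, α=300°
  dir = (cos 300°, sin 300°) = (0.5000, -0.8660); from cell (1,4)
  next x-line at t=0.8200, next y-line at t=0.3695; Δt_x=2.0000, Δt_y=1.1547
    y: enter (1,3) at t=0.3695
    x: enter (2,3) at t=0.8200 ← occupied
  → r_2 = 0.8200
beam 3: φ=45°, α=30°
  dir = (cos 30°, sin 30°) = (0.8660, 0.5000); from cell (1,4)
  next x-line at t=0.4734, next y-line at t=1.3600; Δt_x=1.1547, Δt_y=2.0000
    x: enter (2,4) at t=0.4734
    y: enter (2,5) at t=1.3600
    x: enter (3,5) at t=1.6281
    x: enter (4,5) at t=2.7828
    y: enter (4,6) at t=3.3600 ← occupied
  → r_3 = 3.3600
beam 4: φ=135°, α=120°
  dir = (cos 120°, sin 120°) = (-0.5000, 0.8660); from cell (1,4)
  next x-line at t=1.1800, next y-line at t=0.7852; Δt_x=2.0000, Δt_y=1.1547
    y: enter (1,5) at t=0.7852
    x: enter (0,5) at t=1.1800 ← occupied
  → r_4 = 1.1800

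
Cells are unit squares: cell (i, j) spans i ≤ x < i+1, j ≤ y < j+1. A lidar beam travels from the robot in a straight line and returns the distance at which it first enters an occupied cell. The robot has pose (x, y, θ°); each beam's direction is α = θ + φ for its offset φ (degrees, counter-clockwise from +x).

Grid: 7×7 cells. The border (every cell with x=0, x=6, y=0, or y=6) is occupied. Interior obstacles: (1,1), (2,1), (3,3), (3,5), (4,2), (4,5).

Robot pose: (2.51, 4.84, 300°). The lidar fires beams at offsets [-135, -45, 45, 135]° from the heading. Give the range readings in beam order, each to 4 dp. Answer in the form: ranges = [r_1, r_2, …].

ranges = [1.5633, 2.9402, 3.6131, 1.2009]

beam 1: φ=-135°, α=165°
  d=(-0.9659,0.2588)  start (2,4)  tX=0.5280 tY=0.6182  stride 1/|dx|=1.0353 1/|dy|=3.8637
    cross x-line → (1,4), t=0.5280
    cross y-line → (1,5), t=0.6182
    cross x-line → (0,5), t=1.5633 (wall)
  → r_1 = 1.5633
beam 2: φ=-45°, α=255°
  d=(-0.2588,-0.9659)  start (2,4)  tX=1.9705 tY=0.8696  stride 1/|dx|=3.8637 1/|dy|=1.0353
    cross y-line → (2,3), t=0.8696
    cross y-line → (2,2), t=1.9049
    cross x-line → (1,2), t=1.9705
    cross y-line → (1,1), t=2.9402 (wall)
  → r_2 = 2.9402
beam 3: φ=45°, α=345°
  d=(0.9659,-0.2588)  start (2,4)  tX=0.5073 tY=3.2455  stride 1/|dx|=1.0353 1/|dy|=3.8637
    cross x-line → (3,4), t=0.5073
    cross x-line → (4,4), t=1.5426
    cross x-line → (5,4), t=2.5778
    cross y-line → (5,3), t=3.2455
    cross x-line → (6,3), t=3.6131 (wall)
  → r_3 = 3.6131
beam 4: φ=135°, α=75°
  d=(0.2588,0.9659)  start (2,4)  tX=1.8932 tY=0.1656  stride 1/|dx|=3.8637 1/|dy|=1.0353
    cross y-line → (2,5), t=0.1656
    cross y-line → (2,6), t=1.2009 (wall)
  → r_4 = 1.2009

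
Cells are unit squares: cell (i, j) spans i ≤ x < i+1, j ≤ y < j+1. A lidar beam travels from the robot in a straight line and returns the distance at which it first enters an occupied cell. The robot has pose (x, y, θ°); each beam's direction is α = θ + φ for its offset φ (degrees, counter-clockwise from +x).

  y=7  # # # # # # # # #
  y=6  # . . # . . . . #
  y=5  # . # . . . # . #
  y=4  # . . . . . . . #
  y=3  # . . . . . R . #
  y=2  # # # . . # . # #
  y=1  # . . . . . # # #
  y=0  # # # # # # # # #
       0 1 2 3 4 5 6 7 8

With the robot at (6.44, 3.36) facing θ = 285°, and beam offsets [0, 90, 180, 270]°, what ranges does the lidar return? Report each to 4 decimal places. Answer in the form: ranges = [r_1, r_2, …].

ranges = [1.4080, 1.6150, 1.6979, 1.3909]

beam 1: φ=0°, α=285°
  dir = (cos 285°, sin 285°) = (0.2588, -0.9659); from cell (6,3)
  next x-line at t=2.1637, next y-line at t=0.3727; Δt_x=3.8637, Δt_y=1.0353
    y: enter (6,2) at t=0.3727
    y: enter (6,1) at t=1.4080 ← occupied
  → r_1 = 1.4080
beam 2: φ=90°, α=15°
  dir = (cos 15°, sin 15°) = (0.9659, 0.2588); from cell (6,3)
  next x-line at t=0.5798, next y-line at t=2.4728; Δt_x=1.0353, Δt_y=3.8637
    x: enter (7,3) at t=0.5798
    x: enter (8,3) at t=1.6150 ← occupied
  → r_2 = 1.6150
beam 3: φ=180°, α=105°
  dir = (cos 105°, sin 105°) = (-0.2588, 0.9659); from cell (6,3)
  next x-line at t=1.7000, next y-line at t=0.6626; Δt_x=3.8637, Δt_y=1.0353
    y: enter (6,4) at t=0.6626
    y: enter (6,5) at t=1.6979 ← occupied
  → r_3 = 1.6979
beam 4: φ=270°, α=195°
  dir = (cos 195°, sin 195°) = (-0.9659, -0.2588); from cell (6,3)
  next x-line at t=0.4555, next y-line at t=1.3909; Δt_x=1.0353, Δt_y=3.8637
    x: enter (5,3) at t=0.4555
    y: enter (5,2) at t=1.3909 ← occupied
  → r_4 = 1.3909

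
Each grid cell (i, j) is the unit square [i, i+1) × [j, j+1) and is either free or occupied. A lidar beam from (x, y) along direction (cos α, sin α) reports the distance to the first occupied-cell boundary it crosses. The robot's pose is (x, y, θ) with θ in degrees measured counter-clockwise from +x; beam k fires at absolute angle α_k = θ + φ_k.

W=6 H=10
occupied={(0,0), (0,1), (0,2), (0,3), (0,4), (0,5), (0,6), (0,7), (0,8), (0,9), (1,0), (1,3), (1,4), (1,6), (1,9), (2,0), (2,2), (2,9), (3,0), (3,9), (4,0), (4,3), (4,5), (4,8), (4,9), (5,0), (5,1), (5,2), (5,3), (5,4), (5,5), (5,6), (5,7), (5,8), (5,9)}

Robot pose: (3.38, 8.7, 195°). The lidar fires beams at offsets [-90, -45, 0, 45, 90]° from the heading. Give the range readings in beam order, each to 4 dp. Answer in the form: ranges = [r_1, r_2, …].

beam 1: φ=-90°, α=105°
  dir = (cos 105°, sin 105°) = (-0.2588, 0.9659); from cell (3,8)
  next x-line at t=1.4682, next y-line at t=0.3106; Δt_x=3.8637, Δt_y=1.0353
    y: enter (3,9) at t=0.3106 ← occupied
  → r_1 = 0.3106
beam 2: φ=-45°, α=150°
  dir = (cos 150°, sin 150°) = (-0.8660, 0.5000); from cell (3,8)
  next x-line at t=0.4388, next y-line at t=0.6000; Δt_x=1.1547, Δt_y=2.0000
    x: enter (2,8) at t=0.4388
    y: enter (2,9) at t=0.6000 ← occupied
  → r_2 = 0.6000
beam 3: φ=0°, α=195°
  dir = (cos 195°, sin 195°) = (-0.9659, -0.2588); from cell (3,8)
  next x-line at t=0.3934, next y-line at t=2.7046; Δt_x=1.0353, Δt_y=3.8637
    x: enter (2,8) at t=0.3934
    x: enter (1,8) at t=1.4287
    x: enter (0,8) at t=2.4640 ← occupied
  → r_3 = 2.4640
beam 4: φ=45°, α=240°
  dir = (cos 240°, sin 240°) = (-0.5000, -0.8660); from cell (3,8)
  next x-line at t=0.7600, next y-line at t=0.8083; Δt_x=2.0000, Δt_y=1.1547
    x: enter (2,8) at t=0.7600
    y: enter (2,7) at t=0.8083
    y: enter (2,6) at t=1.9630
    x: enter (1,6) at t=2.7600 ← occupied
  → r_4 = 2.7600
beam 5: φ=90°, α=285°
  dir = (cos 285°, sin 285°) = (0.2588, -0.9659); from cell (3,8)
  next x-line at t=2.3955, next y-line at t=0.7247; Δt_x=3.8637, Δt_y=1.0353
    y: enter (3,7) at t=0.7247
    y: enter (3,6) at t=1.7600
    x: enter (4,6) at t=2.3955
    y: enter (4,5) at t=2.7952 ← occupied
  → r_5 = 2.7952

ranges = [0.3106, 0.6000, 2.4640, 2.7600, 2.7952]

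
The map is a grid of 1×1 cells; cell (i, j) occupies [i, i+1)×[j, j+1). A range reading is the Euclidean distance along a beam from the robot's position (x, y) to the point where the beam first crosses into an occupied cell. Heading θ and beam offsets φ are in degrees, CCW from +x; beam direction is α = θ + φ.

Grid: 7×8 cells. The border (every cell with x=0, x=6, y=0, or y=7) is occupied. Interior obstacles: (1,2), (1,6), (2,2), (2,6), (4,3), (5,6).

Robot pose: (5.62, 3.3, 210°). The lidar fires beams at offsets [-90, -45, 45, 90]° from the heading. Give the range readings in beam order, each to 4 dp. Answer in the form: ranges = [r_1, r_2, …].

ranges = [4.2724, 0.6419, 2.3811, 0.7600]

beam 1: φ=-90°, α=120°
  d=(-0.5000,0.8660)  start (5,3)  tX=1.2400 tY=0.8083  stride 1/|dx|=2.0000 1/|dy|=1.1547
    cross y-line → (5,4), t=0.8083
    cross x-line → (4,4), t=1.2400
    cross y-line → (4,5), t=1.9630
    cross y-line → (4,6), t=3.1177
    cross x-line → (3,6), t=3.2400
    cross y-line → (3,7), t=4.2724 (wall)
  → r_1 = 4.2724
beam 2: φ=-45°, α=165°
  d=(-0.9659,0.2588)  start (5,3)  tX=0.6419 tY=2.7046  stride 1/|dx|=1.0353 1/|dy|=3.8637
    cross x-line → (4,3), t=0.6419 (wall)
  → r_2 = 0.6419
beam 3: φ=45°, α=255°
  d=(-0.2588,-0.9659)  start (5,3)  tX=2.3955 tY=0.3106  stride 1/|dx|=3.8637 1/|dy|=1.0353
    cross y-line → (5,2), t=0.3106
    cross y-line → (5,1), t=1.3459
    cross y-line → (5,0), t=2.3811 (wall)
  → r_3 = 2.3811
beam 4: φ=90°, α=300°
  d=(0.5000,-0.8660)  start (5,3)  tX=0.7600 tY=0.3464  stride 1/|dx|=2.0000 1/|dy|=1.1547
    cross y-line → (5,2), t=0.3464
    cross x-line → (6,2), t=0.7600 (wall)
  → r_4 = 0.7600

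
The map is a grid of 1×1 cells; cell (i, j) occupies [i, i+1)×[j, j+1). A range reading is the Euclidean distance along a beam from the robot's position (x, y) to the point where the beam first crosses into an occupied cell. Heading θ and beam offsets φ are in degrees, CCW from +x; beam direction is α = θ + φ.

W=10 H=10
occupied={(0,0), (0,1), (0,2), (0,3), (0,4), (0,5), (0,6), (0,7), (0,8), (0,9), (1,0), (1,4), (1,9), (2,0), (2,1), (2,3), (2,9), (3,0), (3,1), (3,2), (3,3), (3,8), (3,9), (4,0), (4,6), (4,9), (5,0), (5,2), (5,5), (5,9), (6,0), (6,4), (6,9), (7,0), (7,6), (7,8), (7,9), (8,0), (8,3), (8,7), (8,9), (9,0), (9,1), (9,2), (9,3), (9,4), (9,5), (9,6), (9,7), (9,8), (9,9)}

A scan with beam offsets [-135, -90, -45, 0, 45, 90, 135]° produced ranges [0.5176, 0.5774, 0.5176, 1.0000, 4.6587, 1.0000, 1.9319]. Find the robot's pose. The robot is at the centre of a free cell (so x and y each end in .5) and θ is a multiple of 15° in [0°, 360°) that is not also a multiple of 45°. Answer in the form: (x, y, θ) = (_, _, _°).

(x, y, θ) = (4.5, 1.5, 330°)

The pose lattice has 49·16 = 784 candidates. Test each by forward raycasting.
  (6.5, 7.5, 300°): beam 1 = 2.5882 ≠ 0.5176 ✗
  (2.5, 7.5, 165°): beam 1 = 1.0000 ≠ 0.5176 ✗
  (8.5, 2.5, 300°): beam 1 = 4.6587 ≠ 0.5176 ✗
  (1.5, 1.5, 15°): beam 1 = 0.5774 ≠ 0.5176 ✗
  (6.5, 2.5, 330°): beam 2 = 1.7321 ≠ 0.5774 ✗
  …
  (4.5, 1.5, 330°): r_1=0.5176, r_2=0.5774, r_3=0.5176, r_4=1.0000, r_5=4.6587, r_6=1.0000, r_7=1.9319 — all match ✓
Unique over the lattice → pose = (4.5, 1.5, 330°).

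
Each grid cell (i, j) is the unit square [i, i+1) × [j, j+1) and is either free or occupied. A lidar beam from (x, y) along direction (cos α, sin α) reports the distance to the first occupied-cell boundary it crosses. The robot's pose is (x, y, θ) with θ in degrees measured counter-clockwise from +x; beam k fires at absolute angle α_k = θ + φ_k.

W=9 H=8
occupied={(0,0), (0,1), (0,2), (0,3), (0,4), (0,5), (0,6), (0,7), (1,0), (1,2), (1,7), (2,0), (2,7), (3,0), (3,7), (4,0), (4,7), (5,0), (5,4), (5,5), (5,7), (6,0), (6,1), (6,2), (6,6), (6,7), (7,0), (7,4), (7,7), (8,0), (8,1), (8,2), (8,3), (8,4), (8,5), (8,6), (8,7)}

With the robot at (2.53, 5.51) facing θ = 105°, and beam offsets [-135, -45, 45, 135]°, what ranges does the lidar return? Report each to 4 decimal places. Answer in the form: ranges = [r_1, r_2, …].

ranges = [2.8521, 1.7205, 1.7667, 2.8983]

beam 1: φ=-135°, α=330°
  d=(0.8660,-0.5000)  start (2,5)  tX=0.5427 tY=1.0200  stride 1/|dx|=1.1547 1/|dy|=2.0000
    cross x-line → (3,5), t=0.5427
    cross y-line → (3,4), t=1.0200
    cross x-line → (4,4), t=1.6974
    cross x-line → (5,4), t=2.8521 (wall)
  → r_1 = 2.8521
beam 2: φ=-45°, α=60°
  d=(0.5000,0.8660)  start (2,5)  tX=0.9400 tY=0.5658  stride 1/|dx|=2.0000 1/|dy|=1.1547
    cross y-line → (2,6), t=0.5658
    cross x-line → (3,6), t=0.9400
    cross y-line → (3,7), t=1.7205 (wall)
  → r_2 = 1.7205
beam 3: φ=45°, α=150°
  d=(-0.8660,0.5000)  start (2,5)  tX=0.6120 tY=0.9800  stride 1/|dx|=1.1547 1/|dy|=2.0000
    cross x-line → (1,5), t=0.6120
    cross y-line → (1,6), t=0.9800
    cross x-line → (0,6), t=1.7667 (wall)
  → r_3 = 1.7667
beam 4: φ=135°, α=240°
  d=(-0.5000,-0.8660)  start (2,5)  tX=1.0600 tY=0.5889  stride 1/|dx|=2.0000 1/|dy|=1.1547
    cross y-line → (2,4), t=0.5889
    cross x-line → (1,4), t=1.0600
    cross y-line → (1,3), t=1.7436
    cross y-line → (1,2), t=2.8983 (wall)
  → r_4 = 2.8983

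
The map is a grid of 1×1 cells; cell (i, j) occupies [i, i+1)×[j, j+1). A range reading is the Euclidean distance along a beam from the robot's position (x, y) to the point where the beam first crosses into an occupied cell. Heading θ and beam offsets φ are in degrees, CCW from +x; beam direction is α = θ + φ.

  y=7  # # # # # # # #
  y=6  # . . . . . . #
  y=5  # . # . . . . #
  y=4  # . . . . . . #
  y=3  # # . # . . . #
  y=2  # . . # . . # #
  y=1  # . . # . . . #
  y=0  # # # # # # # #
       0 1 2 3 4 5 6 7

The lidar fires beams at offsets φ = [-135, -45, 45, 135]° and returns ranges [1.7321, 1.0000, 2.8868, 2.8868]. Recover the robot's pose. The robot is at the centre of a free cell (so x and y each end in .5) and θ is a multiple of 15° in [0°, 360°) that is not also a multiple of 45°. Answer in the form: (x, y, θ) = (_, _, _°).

(x, y, θ) = (4.5, 4.5, 285°)

Candidates: 30 free-cell centres × 16 headings = 480 poses. Raycast each; keep the one whose scan matches to 4 dp.
  (2.5, 4.5, 330°): beam 1 = 1.5529 ≠ 1.7321 ✗
  (2.5, 1.5, 105°): beam 1 = 0.5774 ≠ 1.7321 ✗
  (2.5, 4.5, 150°): beam 1 = 4.6587 ≠ 1.7321 ✗
  (3.5, 4.5, 165°): beam 1 = 4.0415 ≠ 1.7321 ✗
  …
  (4.5, 4.5, 285°): r_1=1.7321, r_2=1.0000, r_3=2.8868, r_4=2.8868 — all match ✓
Only this pose fits every beam.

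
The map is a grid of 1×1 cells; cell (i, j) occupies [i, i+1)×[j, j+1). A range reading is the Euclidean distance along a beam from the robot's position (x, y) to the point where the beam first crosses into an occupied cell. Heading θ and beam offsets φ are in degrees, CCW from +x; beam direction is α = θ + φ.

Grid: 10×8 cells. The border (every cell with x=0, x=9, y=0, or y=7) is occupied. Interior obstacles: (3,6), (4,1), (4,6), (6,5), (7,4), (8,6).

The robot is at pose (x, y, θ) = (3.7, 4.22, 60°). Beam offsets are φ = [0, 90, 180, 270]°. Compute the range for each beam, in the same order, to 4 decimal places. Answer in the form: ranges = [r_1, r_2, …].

ranges = [2.0554, 3.1177, 3.7181, 6.1199]

beam 1: φ=0°, α=60°
  d=(0.5000,0.8660)  start (3,4)  tX=0.6000 tY=0.9007  stride 1/|dx|=2.0000 1/|dy|=1.1547
    cross x-line → (4,4), t=0.6000
    cross y-line → (4,5), t=0.9007
    cross y-line → (4,6), t=2.0554 (wall)
  → r_1 = 2.0554
beam 2: φ=90°, α=150°
  d=(-0.8660,0.5000)  start (3,4)  tX=0.8083 tY=1.5600  stride 1/|dx|=1.1547 1/|dy|=2.0000
    cross x-line → (2,4), t=0.8083
    cross y-line → (2,5), t=1.5600
    cross x-line → (1,5), t=1.9630
    cross x-line → (0,5), t=3.1177 (wall)
  → r_2 = 3.1177
beam 3: φ=180°, α=240°
  d=(-0.5000,-0.8660)  start (3,4)  tX=1.4000 tY=0.2540  stride 1/|dx|=2.0000 1/|dy|=1.1547
    cross y-line → (3,3), t=0.2540
    cross x-line → (2,3), t=1.4000
    cross y-line → (2,2), t=1.4087
    cross y-line → (2,1), t=2.5634
    cross x-line → (1,1), t=3.4000
    cross y-line → (1,0), t=3.7181 (wall)
  → r_3 = 3.7181
beam 4: φ=270°, α=330°
  d=(0.8660,-0.5000)  start (3,4)  tX=0.3464 tY=0.4400  stride 1/|dx|=1.1547 1/|dy|=2.0000
    cross x-line → (4,4), t=0.3464
    cross y-line → (4,3), t=0.4400
    cross x-line → (5,3), t=1.5011
    cross y-line → (5,2), t=2.4400
    cross x-line → (6,2), t=2.6558
    cross x-line → (7,2), t=3.8105
    cross y-line → (7,1), t=4.4400
    cross x-line → (8,1), t=4.9652
    cross x-line → (9,1), t=6.1199 (wall)
  → r_4 = 6.1199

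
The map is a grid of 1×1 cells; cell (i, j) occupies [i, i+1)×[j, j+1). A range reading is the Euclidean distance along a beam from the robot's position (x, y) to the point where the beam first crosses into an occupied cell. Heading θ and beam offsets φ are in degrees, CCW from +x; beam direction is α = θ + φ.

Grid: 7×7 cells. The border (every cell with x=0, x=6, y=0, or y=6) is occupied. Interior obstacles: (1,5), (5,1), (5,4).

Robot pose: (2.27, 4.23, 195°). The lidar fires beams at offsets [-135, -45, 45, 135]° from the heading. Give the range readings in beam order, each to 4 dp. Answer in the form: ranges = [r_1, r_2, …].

ranges = [2.0438, 1.4665, 2.5400, 4.3070]

beam 1: φ=-135°, α=60°
  dir = (cos 60°, sin 60°) = (0.5000, 0.8660); from cell (2,4)
  next x-line at t=1.4600, next y-line at t=0.8891; Δt_x=2.0000, Δt_y=1.1547
    y: enter (2,5) at t=0.8891
    x: enter (3,5) at t=1.4600
    y: enter (3,6) at t=2.0438 ← occupied
  → r_1 = 2.0438
beam 2: φ=-45°, α=150°
  dir = (cos 150°, sin 150°) = (-0.8660, 0.5000); from cell (2,4)
  next x-line at t=0.3118, next y-line at t=1.5400; Δt_x=1.1547, Δt_y=2.0000
    x: enter (1,4) at t=0.3118
    x: enter (0,4) at t=1.4665 ← occupied
  → r_2 = 1.4665
beam 3: φ=45°, α=240°
  dir = (cos 240°, sin 240°) = (-0.5000, -0.8660); from cell (2,4)
  next x-line at t=0.5400, next y-line at t=0.2656; Δt_x=2.0000, Δt_y=1.1547
    y: enter (2,3) at t=0.2656
    x: enter (1,3) at t=0.5400
    y: enter (1,2) at t=1.4203
    x: enter (0,2) at t=2.5400 ← occupied
  → r_3 = 2.5400
beam 4: φ=135°, α=330°
  dir = (cos 330°, sin 330°) = (0.8660, -0.5000); from cell (2,4)
  next x-line at t=0.8429, next y-line at t=0.4600; Δt_x=1.1547, Δt_y=2.0000
    y: enter (2,3) at t=0.4600
    x: enter (3,3) at t=0.8429
    x: enter (4,3) at t=1.9976
    y: enter (4,2) at t=2.4600
    x: enter (5,2) at t=3.1523
    x: enter (6,2) at t=4.3070 ← occupied
  → r_4 = 4.3070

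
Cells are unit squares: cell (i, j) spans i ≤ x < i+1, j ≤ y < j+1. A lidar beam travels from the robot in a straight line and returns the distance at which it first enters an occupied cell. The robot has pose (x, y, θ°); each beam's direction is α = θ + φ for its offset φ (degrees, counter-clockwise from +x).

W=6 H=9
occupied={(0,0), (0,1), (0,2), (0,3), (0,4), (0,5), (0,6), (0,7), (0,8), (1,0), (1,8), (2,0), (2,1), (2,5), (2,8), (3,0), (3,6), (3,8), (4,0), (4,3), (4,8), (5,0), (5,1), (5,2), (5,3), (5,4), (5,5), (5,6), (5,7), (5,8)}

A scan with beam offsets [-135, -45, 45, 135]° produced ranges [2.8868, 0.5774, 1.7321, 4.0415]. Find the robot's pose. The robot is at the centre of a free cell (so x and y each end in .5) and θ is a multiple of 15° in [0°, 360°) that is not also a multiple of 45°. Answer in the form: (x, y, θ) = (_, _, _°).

(x, y, θ) = (2.5, 4.5, 165°)

Enumerate (i+0.5, j+0.5, θ) over the 24 free cells and 16 admissible headings. For each, cast all 4 beams and compare to the given ranges.
  (3.5, 5.5, 150°): beam 1 = 1.5529 ≠ 2.8868 ✗
  (3.5, 7.5, 60°): beam 1 = 0.5176 ≠ 2.8868 ✗
  (3.5, 3.5, 120°): beam 1 = 0.5176 ≠ 2.8868 ✗
  (3.5, 5.5, 75°): beam 1 = 1.7321 ≠ 2.8868 ✗
  …
  (2.5, 4.5, 165°): r_1=2.8868, r_2=0.5774, r_3=1.7321, r_4=4.0415 — all match ✓
No second candidate reproduces the full scan.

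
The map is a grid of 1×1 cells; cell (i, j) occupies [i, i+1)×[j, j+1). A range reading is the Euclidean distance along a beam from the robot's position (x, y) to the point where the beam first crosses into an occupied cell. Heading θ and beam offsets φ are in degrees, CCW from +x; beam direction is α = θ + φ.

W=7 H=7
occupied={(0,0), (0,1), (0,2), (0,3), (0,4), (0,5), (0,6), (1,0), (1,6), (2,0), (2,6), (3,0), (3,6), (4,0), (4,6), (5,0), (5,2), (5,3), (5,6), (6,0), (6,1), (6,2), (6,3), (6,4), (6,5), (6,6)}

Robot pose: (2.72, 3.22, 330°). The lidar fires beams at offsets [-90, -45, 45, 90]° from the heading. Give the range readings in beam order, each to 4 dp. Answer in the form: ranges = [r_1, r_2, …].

beam 1: φ=-90°, α=240°
  cosα=-0.5000 sinα=-0.8660 | (2,3) | tMaxX 1.4400 tMaxY 0.2540 | tΔX 2.0000 tΔY 1.1547
    t=0.2540 [y] (2,2)
    t=1.4087 [y] (2,1)
    t=1.4400 [x] (1,1)
    t=2.5634 [y] (1,0) — stop
  → r_1 = 2.5634
beam 2: φ=-45°, α=285°
  cosα=0.2588 sinα=-0.9659 | (2,3) | tMaxX 1.0818 tMaxY 0.2278 | tΔX 3.8637 tΔY 1.0353
    t=0.2278 [y] (2,2)
    t=1.0818 [x] (3,2)
    t=1.2630 [y] (3,1)
    t=2.2983 [y] (3,0) — stop
  → r_2 = 2.2983
beam 3: φ=45°, α=15°
  cosα=0.9659 sinα=0.2588 | (2,3) | tMaxX 0.2899 tMaxY 3.0137 | tΔX 1.0353 tΔY 3.8637
    t=0.2899 [x] (3,3)
    t=1.3252 [x] (4,3)
    t=2.3604 [x] (5,3) — stop
  → r_3 = 2.3604
beam 4: φ=90°, α=60°
  cosα=0.5000 sinα=0.8660 | (2,3) | tMaxX 0.5600 tMaxY 0.9007 | tΔX 2.0000 tΔY 1.1547
    t=0.5600 [x] (3,3)
    t=0.9007 [y] (3,4)
    t=2.0554 [y] (3,5)
    t=2.5600 [x] (4,5)
    t=3.2101 [y] (4,6) — stop
  → r_4 = 3.2101

ranges = [2.5634, 2.2983, 2.3604, 3.2101]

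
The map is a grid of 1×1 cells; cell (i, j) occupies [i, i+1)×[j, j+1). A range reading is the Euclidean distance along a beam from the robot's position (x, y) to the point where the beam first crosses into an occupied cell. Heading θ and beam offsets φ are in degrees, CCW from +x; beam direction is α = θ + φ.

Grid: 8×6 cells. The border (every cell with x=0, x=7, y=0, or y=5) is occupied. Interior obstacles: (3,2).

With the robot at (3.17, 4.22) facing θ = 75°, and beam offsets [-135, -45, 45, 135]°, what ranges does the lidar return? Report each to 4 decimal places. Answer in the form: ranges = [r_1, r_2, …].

ranges = [1.4087, 1.5600, 0.9007, 2.5057]

beam 1: φ=-135°, α=300°
  cosα=0.5000 sinα=-0.8660 | (3,4) | tMaxX 1.6600 tMaxY 0.2540 | tΔX 2.0000 tΔY 1.1547
    t=0.2540 [y] (3,3)
    t=1.4087 [y] (3,2) — stop
  → r_1 = 1.4087
beam 2: φ=-45°, α=30°
  cosα=0.8660 sinα=0.5000 | (3,4) | tMaxX 0.9584 tMaxY 1.5600 | tΔX 1.1547 tΔY 2.0000
    t=0.9584 [x] (4,4)
    t=1.5600 [y] (4,5) — stop
  → r_2 = 1.5600
beam 3: φ=45°, α=120°
  cosα=-0.5000 sinα=0.8660 | (3,4) | tMaxX 0.3400 tMaxY 0.9007 | tΔX 2.0000 tΔY 1.1547
    t=0.3400 [x] (2,4)
    t=0.9007 [y] (2,5) — stop
  → r_3 = 0.9007
beam 4: φ=135°, α=210°
  cosα=-0.8660 sinα=-0.5000 | (3,4) | tMaxX 0.1963 tMaxY 0.4400 | tΔX 1.1547 tΔY 2.0000
    t=0.1963 [x] (2,4)
    t=0.4400 [y] (2,3)
    t=1.3510 [x] (1,3)
    t=2.4400 [y] (1,2)
    t=2.5057 [x] (0,2) — stop
  → r_4 = 2.5057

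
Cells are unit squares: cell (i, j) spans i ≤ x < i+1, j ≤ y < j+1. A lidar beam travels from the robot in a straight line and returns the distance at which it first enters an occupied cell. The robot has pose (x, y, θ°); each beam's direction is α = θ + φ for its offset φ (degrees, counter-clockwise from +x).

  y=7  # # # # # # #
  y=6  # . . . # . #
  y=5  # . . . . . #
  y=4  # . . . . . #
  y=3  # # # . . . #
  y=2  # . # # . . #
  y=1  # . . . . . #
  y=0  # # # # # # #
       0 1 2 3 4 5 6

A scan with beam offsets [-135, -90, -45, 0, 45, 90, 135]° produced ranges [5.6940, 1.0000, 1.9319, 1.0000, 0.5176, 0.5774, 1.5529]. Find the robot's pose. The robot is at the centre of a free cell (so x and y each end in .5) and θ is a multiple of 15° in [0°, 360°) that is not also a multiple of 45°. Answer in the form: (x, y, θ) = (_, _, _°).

Candidates: 25 free-cell centres × 16 headings = 400 poses. Raycast each; keep the one whose scan matches to 4 dp.
  (3.5, 1.5, 105°): beam 1 = 1.0000 ≠ 5.6940 ✗
  (3.5, 4.5, 300°): beam 1 = 2.5882 ≠ 5.6940 ✗
  (1.5, 5.5, 285°): beam 1 = 0.5774 ≠ 5.6940 ✗
  …
  (4.5, 1.5, 210°): r_1=5.6940, r_2=1.0000, r_3=1.9319, r_4=1.0000, r_5=0.5176, r_6=0.5774, r_7=1.5529 — all match ✓
No second candidate reproduces the full scan.

(x, y, θ) = (4.5, 1.5, 210°)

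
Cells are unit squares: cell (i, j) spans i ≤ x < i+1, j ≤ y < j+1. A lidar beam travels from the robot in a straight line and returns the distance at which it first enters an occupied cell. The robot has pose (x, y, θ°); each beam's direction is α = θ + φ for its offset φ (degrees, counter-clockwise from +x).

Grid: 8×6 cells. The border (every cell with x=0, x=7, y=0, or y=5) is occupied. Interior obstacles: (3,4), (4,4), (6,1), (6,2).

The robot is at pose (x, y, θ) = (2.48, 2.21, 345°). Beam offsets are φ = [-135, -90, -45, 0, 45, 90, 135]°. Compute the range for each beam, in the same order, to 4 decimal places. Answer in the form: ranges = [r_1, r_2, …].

beam 1: φ=-135°, α=210°
  d=(-0.8660,-0.5000)  start (2,2)  tX=0.5543 tY=0.4200  stride 1/|dx|=1.1547 1/|dy|=2.0000
    cross y-line → (2,1), t=0.4200
    cross x-line → (1,1), t=0.5543
    cross x-line → (0,1), t=1.7090 (wall)
  → r_1 = 1.7090
beam 2: φ=-90°, α=255°
  d=(-0.2588,-0.9659)  start (2,2)  tX=1.8546 tY=0.2174  stride 1/|dx|=3.8637 1/|dy|=1.0353
    cross y-line → (2,1), t=0.2174
    cross y-line → (2,0), t=1.2527 (wall)
  → r_2 = 1.2527
beam 3: φ=-45°, α=300°
  d=(0.5000,-0.8660)  start (2,2)  tX=1.0400 tY=0.2425  stride 1/|dx|=2.0000 1/|dy|=1.1547
    cross y-line → (2,1), t=0.2425
    cross x-line → (3,1), t=1.0400
    cross y-line → (3,0), t=1.3972 (wall)
  → r_3 = 1.3972
beam 4: φ=0°, α=345°
  d=(0.9659,-0.2588)  start (2,2)  tX=0.5383 tY=0.8114  stride 1/|dx|=1.0353 1/|dy|=3.8637
    cross x-line → (3,2), t=0.5383
    cross y-line → (3,1), t=0.8114
    cross x-line → (4,1), t=1.5736
    cross x-line → (5,1), t=2.6089
    cross x-line → (6,1), t=3.6442 (wall)
  → r_4 = 3.6442
beam 5: φ=45°, α=30°
  d=(0.8660,0.5000)  start (2,2)  tX=0.6004 tY=1.5800  stride 1/|dx|=1.1547 1/|dy|=2.0000
    cross x-line → (3,2), t=0.6004
    cross y-line → (3,3), t=1.5800
    cross x-line → (4,3), t=1.7551
    cross x-line → (5,3), t=2.9098
    cross y-line → (5,4), t=3.5800
    cross x-line → (6,4), t=4.0645
    cross x-line → (7,4), t=5.2192 (wall)
  → r_5 = 5.2192
beam 6: φ=90°, α=75°
  d=(0.2588,0.9659)  start (2,2)  tX=2.0091 tY=0.8179  stride 1/|dx|=3.8637 1/|dy|=1.0353
    cross y-line → (2,3), t=0.8179
    cross y-line → (2,4), t=1.8531
    cross x-line → (3,4), t=2.0091 (wall)
  → r_6 = 2.0091
beam 7: φ=135°, α=120°
  d=(-0.5000,0.8660)  start (2,2)  tX=0.9600 tY=0.9122  stride 1/|dx|=2.0000 1/|dy|=1.1547
    cross y-line → (2,3), t=0.9122
    cross x-line → (1,3), t=0.9600
    cross y-line → (1,4), t=2.0669
    cross x-line → (0,4), t=2.9600 (wall)
  → r_7 = 2.9600

ranges = [1.7090, 1.2527, 1.3972, 3.6442, 5.2192, 2.0091, 2.9600]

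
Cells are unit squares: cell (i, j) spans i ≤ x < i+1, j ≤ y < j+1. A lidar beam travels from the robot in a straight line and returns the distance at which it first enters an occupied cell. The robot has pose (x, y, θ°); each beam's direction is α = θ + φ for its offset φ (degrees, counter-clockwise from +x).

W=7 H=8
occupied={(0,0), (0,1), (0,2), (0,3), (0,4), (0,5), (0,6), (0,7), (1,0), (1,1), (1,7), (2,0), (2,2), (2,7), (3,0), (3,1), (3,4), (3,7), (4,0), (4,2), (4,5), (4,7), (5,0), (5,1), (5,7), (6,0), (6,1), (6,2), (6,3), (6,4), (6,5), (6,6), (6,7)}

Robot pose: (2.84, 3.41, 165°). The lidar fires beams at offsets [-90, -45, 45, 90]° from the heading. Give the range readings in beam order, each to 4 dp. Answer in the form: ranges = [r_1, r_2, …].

ranges = [0.6182, 3.6800, 0.8200, 0.4245]

beam 1: φ=-90°, α=75°
  dir = (cos 75°, sin 75°) = (0.2588, 0.9659); from cell (2,3)
  next x-line at t=0.6182, next y-line at t=0.6108; Δt_x=3.8637, Δt_y=1.0353
    y: enter (2,4) at t=0.6108
    x: enter (3,4) at t=0.6182 ← occupied
  → r_1 = 0.6182
beam 2: φ=-45°, α=120°
  dir = (cos 120°, sin 120°) = (-0.5000, 0.8660); from cell (2,3)
  next x-line at t=1.6800, next y-line at t=0.6813; Δt_x=2.0000, Δt_y=1.1547
    y: enter (2,4) at t=0.6813
    x: enter (1,4) at t=1.6800
    y: enter (1,5) at t=1.8360
    y: enter (1,6) at t=2.9907
    x: enter (0,6) at t=3.6800 ← occupied
  → r_2 = 3.6800
beam 3: φ=45°, α=210°
  dir = (cos 210°, sin 210°) = (-0.8660, -0.5000); from cell (2,3)
  next x-line at t=0.9699, next y-line at t=0.8200; Δt_x=1.1547, Δt_y=2.0000
    y: enter (2,2) at t=0.8200 ← occupied
  → r_3 = 0.8200
beam 4: φ=90°, α=255°
  dir = (cos 255°, sin 255°) = (-0.2588, -0.9659); from cell (2,3)
  next x-line at t=3.2455, next y-line at t=0.4245; Δt_x=3.8637, Δt_y=1.0353
    y: enter (2,2) at t=0.4245 ← occupied
  → r_4 = 0.4245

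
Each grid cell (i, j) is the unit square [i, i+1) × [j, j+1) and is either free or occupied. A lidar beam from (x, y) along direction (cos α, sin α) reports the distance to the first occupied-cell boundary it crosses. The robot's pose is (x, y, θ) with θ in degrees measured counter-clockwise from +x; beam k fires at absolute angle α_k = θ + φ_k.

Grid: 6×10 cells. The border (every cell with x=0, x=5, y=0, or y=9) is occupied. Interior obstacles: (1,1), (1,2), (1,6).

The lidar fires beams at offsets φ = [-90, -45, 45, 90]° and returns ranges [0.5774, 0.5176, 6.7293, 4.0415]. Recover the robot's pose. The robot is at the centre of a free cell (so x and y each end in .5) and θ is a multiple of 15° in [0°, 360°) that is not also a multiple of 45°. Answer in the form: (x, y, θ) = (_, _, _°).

(x, y, θ) = (4.5, 2.5, 60°)

Enumerate (i+0.5, j+0.5, θ) over the 29 free cells and 16 admissible headings. For each, cast all 4 beams and compare to the given ranges.
  (1.5, 8.5, 15°): beam 1 = 1.5529 ≠ 0.5774 ✗
  (4.5, 5.5, 15°): beam 1 = 1.9319 ≠ 0.5774 ✗
  (3.5, 4.5, 210°): beam 1 = 5.0000 ≠ 0.5774 ✗
  (4.5, 4.5, 15°): beam 1 = 1.9319 ≠ 0.5774 ✗
  …
  (4.5, 2.5, 60°): r_1=0.5774, r_2=0.5176, r_3=6.7293, r_4=4.0415 — all match ✓
Only this pose fits every beam.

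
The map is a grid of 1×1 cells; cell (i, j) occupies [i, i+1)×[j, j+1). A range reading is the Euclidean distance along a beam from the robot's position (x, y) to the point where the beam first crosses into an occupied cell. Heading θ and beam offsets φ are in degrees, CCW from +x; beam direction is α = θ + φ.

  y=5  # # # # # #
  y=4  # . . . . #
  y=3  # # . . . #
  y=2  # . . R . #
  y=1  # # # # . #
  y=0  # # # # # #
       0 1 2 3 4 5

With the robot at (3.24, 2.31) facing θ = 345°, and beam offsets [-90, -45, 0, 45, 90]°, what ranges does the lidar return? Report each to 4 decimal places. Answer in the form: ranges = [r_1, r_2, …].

beam 1: φ=-90°, α=255°
  d=(-0.2588,-0.9659)  start (3,2)  tX=0.9273 tY=0.3209  stride 1/|dx|=3.8637 1/|dy|=1.0353
    cross y-line → (3,1), t=0.3209 (wall)
  → r_1 = 0.3209
beam 2: φ=-45°, α=300°
  d=(0.5000,-0.8660)  start (3,2)  tX=1.5200 tY=0.3580  stride 1/|dx|=2.0000 1/|dy|=1.1547
    cross y-line → (3,1), t=0.3580 (wall)
  → r_2 = 0.3580
beam 3: φ=0°, α=345°
  d=(0.9659,-0.2588)  start (3,2)  tX=0.7868 tY=1.1977  stride 1/|dx|=1.0353 1/|dy|=3.8637
    cross x-line → (4,2), t=0.7868
    cross y-line → (4,1), t=1.1977
    cross x-line → (5,1), t=1.8221 (wall)
  → r_3 = 1.8221
beam 4: φ=45°, α=30°
  d=(0.8660,0.5000)  start (3,2)  tX=0.8776 tY=1.3800  stride 1/|dx|=1.1547 1/|dy|=2.0000
    cross x-line → (4,2), t=0.8776
    cross y-line → (4,3), t=1.3800
    cross x-line → (5,3), t=2.0323 (wall)
  → r_4 = 2.0323
beam 5: φ=90°, α=75°
  d=(0.2588,0.9659)  start (3,2)  tX=2.9364 tY=0.7143  stride 1/|dx|=3.8637 1/|dy|=1.0353
    cross y-line → (3,3), t=0.7143
    cross y-line → (3,4), t=1.7496
    cross y-line → (3,5), t=2.7849 (wall)
  → r_5 = 2.7849

ranges = [0.3209, 0.3580, 1.8221, 2.0323, 2.7849]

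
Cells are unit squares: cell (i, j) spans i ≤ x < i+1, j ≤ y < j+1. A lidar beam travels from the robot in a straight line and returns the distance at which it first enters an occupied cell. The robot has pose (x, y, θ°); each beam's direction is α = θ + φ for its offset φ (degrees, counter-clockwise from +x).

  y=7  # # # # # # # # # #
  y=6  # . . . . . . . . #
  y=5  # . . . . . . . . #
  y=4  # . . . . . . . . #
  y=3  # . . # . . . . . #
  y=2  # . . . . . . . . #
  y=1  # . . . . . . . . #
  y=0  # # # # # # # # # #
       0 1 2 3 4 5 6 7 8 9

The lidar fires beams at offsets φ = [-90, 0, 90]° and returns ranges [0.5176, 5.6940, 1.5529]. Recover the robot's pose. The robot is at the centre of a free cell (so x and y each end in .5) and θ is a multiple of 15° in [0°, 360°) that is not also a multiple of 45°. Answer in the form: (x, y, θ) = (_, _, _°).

(x, y, θ) = (3.5, 1.5, 15°)

Candidates: 47 free-cell centres × 16 headings = 752 poses. Raycast each; keep the one whose scan matches to 4 dp.
  (5.5, 3.5, 285°): beam 1 = 1.5529 ≠ 0.5176 ✗
  (5.5, 5.5, 30°): beam 1 = 5.1962 ≠ 0.5176 ✗
  (8.5, 4.5, 165°): beam 1 = 1.9319 ≠ 0.5176 ✗
  (6.5, 1.5, 330°): beam 1 = 0.5774 ≠ 0.5176 ✗
  (2.5, 5.5, 120°): beam 1 = 3.0000 ≠ 0.5176 ✗
  …
  (3.5, 1.5, 15°): r_1=0.5176, r_2=5.6940, r_3=1.5529 — all match ✓
Only this pose fits every beam.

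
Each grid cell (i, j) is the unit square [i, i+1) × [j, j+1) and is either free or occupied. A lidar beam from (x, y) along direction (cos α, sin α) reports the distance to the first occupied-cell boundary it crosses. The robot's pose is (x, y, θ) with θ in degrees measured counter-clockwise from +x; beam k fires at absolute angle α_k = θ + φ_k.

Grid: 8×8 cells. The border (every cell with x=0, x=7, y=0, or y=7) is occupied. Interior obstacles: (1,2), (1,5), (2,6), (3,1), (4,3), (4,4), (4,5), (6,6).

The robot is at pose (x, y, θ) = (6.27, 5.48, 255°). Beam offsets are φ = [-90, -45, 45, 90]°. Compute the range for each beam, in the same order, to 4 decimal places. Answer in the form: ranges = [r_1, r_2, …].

ranges = [1.3148, 1.4665, 1.4600, 0.7558]

beam 1: φ=-90°, α=165°
  direction (-0.9659, 0.2588); cell (6,5); t to first gridline: x 0.2795, y 2.0091 (then +1.0353 / +3.8637)
    (5,5) via x @ 0.2795
    (4,5) via x @ 1.3148  # hit
  → r_1 = 1.3148
beam 2: φ=-45°, α=210°
  direction (-0.8660, -0.5000); cell (6,5); t to first gridline: x 0.3118, y 0.9600 (then +1.1547 / +2.0000)
    (5,5) via x @ 0.3118
    (5,4) via y @ 0.9600
    (4,4) via x @ 1.4665  # hit
  → r_2 = 1.4665
beam 3: φ=45°, α=300°
  direction (0.5000, -0.8660); cell (6,5); t to first gridline: x 1.4600, y 0.5543 (then +2.0000 / +1.1547)
    (6,4) via y @ 0.5543
    (7,4) via x @ 1.4600  # hit
  → r_3 = 1.4600
beam 4: φ=90°, α=345°
  direction (0.9659, -0.2588); cell (6,5); t to first gridline: x 0.7558, y 1.8546 (then +1.0353 / +3.8637)
    (7,5) via x @ 0.7558  # hit
  → r_4 = 0.7558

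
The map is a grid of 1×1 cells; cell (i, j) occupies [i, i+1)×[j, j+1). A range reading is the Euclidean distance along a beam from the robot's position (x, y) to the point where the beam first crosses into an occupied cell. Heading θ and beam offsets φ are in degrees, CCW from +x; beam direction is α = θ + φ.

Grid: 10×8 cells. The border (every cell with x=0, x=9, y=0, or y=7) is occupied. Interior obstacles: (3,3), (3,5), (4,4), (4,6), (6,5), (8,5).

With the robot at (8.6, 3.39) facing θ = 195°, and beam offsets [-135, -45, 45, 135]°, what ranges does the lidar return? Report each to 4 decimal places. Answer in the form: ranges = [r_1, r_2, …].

beam 1: φ=-135°, α=60°
  cosα=0.5000 sinα=0.8660 | (8,3) | tMaxX 0.8000 tMaxY 0.7044 | tΔX 2.0000 tΔY 1.1547
    t=0.7044 [y] (8,4)
    t=0.8000 [x] (9,4) — stop
  → r_1 = 0.8000
beam 2: φ=-45°, α=150°
  cosα=-0.8660 sinα=0.5000 | (8,3) | tMaxX 0.6928 tMaxY 1.2200 | tΔX 1.1547 tΔY 2.0000
    t=0.6928 [x] (7,3)
    t=1.2200 [y] (7,4)
    t=1.8475 [x] (6,4)
    t=3.0022 [x] (5,4)
    t=3.2200 [y] (5,5)
    t=4.1569 [x] (4,5)
    t=5.2200 [y] (4,6) — stop
  → r_2 = 5.2200
beam 3: φ=45°, α=240°
  cosα=-0.5000 sinα=-0.8660 | (8,3) | tMaxX 1.2000 tMaxY 0.4503 | tΔX 2.0000 tΔY 1.1547
    t=0.4503 [y] (8,2)
    t=1.2000 [x] (7,2)
    t=1.6050 [y] (7,1)
    t=2.7597 [y] (7,0) — stop
  → r_3 = 2.7597
beam 4: φ=135°, α=330°
  cosα=0.8660 sinα=-0.5000 | (8,3) | tMaxX 0.4619 tMaxY 0.7800 | tΔX 1.1547 tΔY 2.0000
    t=0.4619 [x] (9,3) — stop
  → r_4 = 0.4619

ranges = [0.8000, 5.2200, 2.7597, 0.4619]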